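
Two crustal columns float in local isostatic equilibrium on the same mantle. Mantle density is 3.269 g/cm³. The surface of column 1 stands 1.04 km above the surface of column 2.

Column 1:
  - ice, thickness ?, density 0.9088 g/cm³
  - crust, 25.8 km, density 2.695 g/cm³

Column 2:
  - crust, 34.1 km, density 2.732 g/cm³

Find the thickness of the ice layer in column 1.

2.92 km

Take the compensation level at the base of the deeper column (depth z_c below the surface of column 1) and equate Σ ρ_i t_i down to z_c; mantle fills any gap and the z_c terms cancel.
Column 1: x×0.9088 + 25.8×2.695 + (z_c − 25.8 − x)×3.269
Column 2: 1.04×0 + 34.1×2.732 + (z_c − 1.04 − 34.1)×3.269
The z_c×3.269 term appears on both sides and cancels. Collect the known terms of each column as K = Σ(ρt)_known − 3.269 × (depth of known layers): K_1 = 69.531 − 3.269×25.8 = −14.8092; K_2 = 93.1612 − 3.269×(1.04 + 34.1) = −21.71146.
Balance: K_1 − x×(3.269 − 0.9088) = K_2, so x = (K_1 − K_2)/(3.269 − 0.9088) = 6.90226/2.3602 = 2.92 km.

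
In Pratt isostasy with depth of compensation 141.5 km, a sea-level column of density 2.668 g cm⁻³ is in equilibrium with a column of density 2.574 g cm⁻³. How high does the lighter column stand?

ρ_ref D = ρ (D + h) → h = D (ρ_ref − ρ)/ρ.
h = 141.5 km × (2.668 − 2.574)/2.574 = 5.17 km.

5.17 km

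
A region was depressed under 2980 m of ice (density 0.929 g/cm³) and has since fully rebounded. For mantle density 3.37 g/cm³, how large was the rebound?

821 m

Removing the load lets mantle flow back in; uplift u satisfies ρ_ice t = ρ_m u.
u = t ρ_ice/ρ_m = 2980 m × 0.929/3.37 = 821 m.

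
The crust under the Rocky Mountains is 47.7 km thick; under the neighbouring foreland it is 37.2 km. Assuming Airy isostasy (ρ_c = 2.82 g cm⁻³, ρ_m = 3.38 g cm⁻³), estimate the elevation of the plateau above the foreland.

1.74 km

Excess crust Δ = 47.7 km − 37.2 km = 10.5 km, split between elevation h and root r with h + r = Δ.
Airy balance ρ_c h = (ρ_m − ρ_c) r gives r = h ρ_c/(ρ_m − ρ_c), so h (1 + ρ_c/(ρ_m − ρ_c)) = Δ, i.e. h = Δ (ρ_m − ρ_c)/ρ_m.
h = 10.5 km × 0.56/3.38 = 1.74 km.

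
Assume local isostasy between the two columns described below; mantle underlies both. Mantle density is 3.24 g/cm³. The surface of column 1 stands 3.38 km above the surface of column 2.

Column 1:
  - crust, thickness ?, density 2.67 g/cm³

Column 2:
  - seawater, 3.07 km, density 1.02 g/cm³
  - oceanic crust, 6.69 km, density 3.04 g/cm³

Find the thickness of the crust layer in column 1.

Take the compensation level at the base of the deeper column (depth z_c below the surface of column 1) and equate Σ ρ_i t_i down to z_c; mantle fills any gap and the z_c terms cancel.
Column 1: x×2.67 + (z_c − 0 − x)×3.24
Column 2: 3.38×0 + 3.07×1.02 + 6.69×3.04 + (z_c − 3.38 − 9.76)×3.24
The z_c×3.24 term appears on both sides and cancels. Collect the known terms of each column as K = Σ(ρt)_known − 3.24 × (depth of known layers): K_1 = 0 − 3.24×0 = 0; K_2 = 23.469 − 3.24×(3.38 + 9.76) = −19.1046.
Balance: K_1 − x×(3.24 − 2.67) = K_2, so x = (K_1 − K_2)/(3.24 − 2.67) = 19.1046/0.57 = 33.5 km.

33.5 km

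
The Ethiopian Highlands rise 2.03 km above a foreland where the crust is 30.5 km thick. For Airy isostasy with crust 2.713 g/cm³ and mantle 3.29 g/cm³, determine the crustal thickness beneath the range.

Root depth r = h ρ_c / (ρ_m − ρ_c) = 2.03 km × 2.713 / 0.577 = 9.545 km.
Total thickness = T + h + r = 30.5 km + 2.03 km + 9.545 km = 42.1 km.

42.1 km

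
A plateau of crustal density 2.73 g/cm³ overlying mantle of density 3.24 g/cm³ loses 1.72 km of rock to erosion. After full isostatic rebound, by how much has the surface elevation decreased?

0.271 km

Rebound u = e ρ_c/ρ_m = 1.72 km × 2.73/3.24 = 1.449 km.
Net surface drop = e − u = 1.72 km − 1.449 km = e (ρ_m − ρ_c)/ρ_m = 0.271 km.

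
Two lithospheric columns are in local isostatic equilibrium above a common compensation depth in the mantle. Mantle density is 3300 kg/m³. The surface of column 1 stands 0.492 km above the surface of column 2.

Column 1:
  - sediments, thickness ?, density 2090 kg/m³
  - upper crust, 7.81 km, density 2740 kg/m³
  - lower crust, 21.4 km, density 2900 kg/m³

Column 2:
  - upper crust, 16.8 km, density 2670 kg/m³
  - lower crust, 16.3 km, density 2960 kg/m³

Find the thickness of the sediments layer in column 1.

Take the compensation level at the base of the deeper column (depth z_c below the surface of column 1) and equate Σ ρ_i t_i down to z_c; mantle fills any gap and the z_c terms cancel.
Column 1: x×2090 + 7.81×2740 + 21.4×2900 + (z_c − 29.21 − x)×3300
Column 2: 0.492×0 + 16.8×2670 + 16.3×2960 + (z_c − 0.492 − 33.1)×3300
The z_c×3300 term appears on both sides and cancels. Collect the known terms of each column as K = Σ(ρt)_known − 3300 × (depth of known layers): K_1 = 83459.4 − 3300×29.21 = −12933.6; K_2 = 93104 − 3300×(0.492 + 33.1) = −17749.6.
Balance: K_1 − x×(3300 − 2090) = K_2, so x = (K_1 − K_2)/(3300 − 2090) = 4816/1210 = 3.98 km.

3.98 km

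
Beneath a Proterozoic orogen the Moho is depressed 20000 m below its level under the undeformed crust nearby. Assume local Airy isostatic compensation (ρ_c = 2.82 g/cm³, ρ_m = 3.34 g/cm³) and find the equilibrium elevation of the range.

3690 m

In Airy isostatic equilibrium: ρ_c h = (ρ_m − ρ_c) r.
h = r (ρ_m − ρ_c) / ρ_c = 20000 m × (3.34 − 2.82) / 2.82 = 3690 m.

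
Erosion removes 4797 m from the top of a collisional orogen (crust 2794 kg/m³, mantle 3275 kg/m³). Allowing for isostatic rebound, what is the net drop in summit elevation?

Rebound u = e ρ_c/ρ_m = 4797 m × 2794/3275 = 4092 m.
Net surface drop = e − u = 4797 m − 4092 m = e (ρ_m − ρ_c)/ρ_m = 705 m.

705 m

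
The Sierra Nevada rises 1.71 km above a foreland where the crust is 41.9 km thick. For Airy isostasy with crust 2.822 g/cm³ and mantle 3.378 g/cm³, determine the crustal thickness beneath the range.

52.3 km

Root depth r = h ρ_c / (ρ_m − ρ_c) = 1.71 km × 2.822 / 0.556 = 8.679 km.
Total thickness = T + h + r = 41.9 km + 1.71 km + 8.679 km = 52.3 km.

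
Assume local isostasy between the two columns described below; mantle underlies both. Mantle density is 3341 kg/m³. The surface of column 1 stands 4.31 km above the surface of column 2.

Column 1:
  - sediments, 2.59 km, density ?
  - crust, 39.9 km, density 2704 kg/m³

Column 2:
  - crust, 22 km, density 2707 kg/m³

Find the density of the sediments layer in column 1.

Take the compensation level at the base of the deeper column (depth z_c below the surface of column 1) and equate Σ ρ_i t_i down to z_c; mantle fills any gap and the z_c terms cancel.
Column 1: 2.59×ρ + 39.9×2704 + (z_c − 42.49)×3341
Column 2: 4.31×0 + 22×2707 + (z_c − 4.31 − 22)×3341
The z_c×3341 term appears on both sides and cancels. Collect the known terms of each column as K = Σ(ρt)_known − 3341 × (depth of known layers): K_1 = 107889.6 − 3341×42.49 = −34069.49; K_2 = 59554 − 3341×(4.31 + 22) = −28347.71.
Balance: K_1 + 2.59×ρ = K_2, so ρ = (K_2 − K_1)/2.59 = 5721.78/2.59 = 2210 kg/m³.

2210 kg/m³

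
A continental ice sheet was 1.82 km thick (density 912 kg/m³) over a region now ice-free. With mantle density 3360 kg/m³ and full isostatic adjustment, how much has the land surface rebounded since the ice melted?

Removing the load lets mantle flow back in; uplift u satisfies ρ_ice t = ρ_m u.
u = t ρ_ice/ρ_m = 1.82 km × 912/3360 = 0.494 km.

0.494 km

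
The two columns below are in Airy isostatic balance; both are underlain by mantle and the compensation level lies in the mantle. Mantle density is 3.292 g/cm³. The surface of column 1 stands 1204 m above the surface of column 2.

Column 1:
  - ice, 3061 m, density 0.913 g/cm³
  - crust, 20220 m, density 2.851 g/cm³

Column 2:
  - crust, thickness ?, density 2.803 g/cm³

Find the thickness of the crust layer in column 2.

Take the compensation level at the base of the deeper column (depth z_c below the surface of column 1) and equate Σ ρ_i t_i down to z_c; mantle fills any gap and the z_c terms cancel.
Column 1: 3061×0.913 + 20220×2.851 + (z_c − 23281)×3.292
Column 2: 1204×0 + x×2.803 + (z_c − 1204 − 0 − x)×3.292
The z_c×3.292 term appears on both sides and cancels. Collect the known terms of each column as K = Σ(ρt)_known − 3.292 × (depth of known layers): K_1 = 60441.913 − 3.292×23281 = −16199.139; K_2 = 0 − 3.292×(1204 + 0) = −3963.568.
Balance: K_1 = K_2 − x×(3.292 − 2.803), so x = (K_2 − K_1)/(3.292 − 2.803) = 12235.6/0.489 = 25000 m.

25000 m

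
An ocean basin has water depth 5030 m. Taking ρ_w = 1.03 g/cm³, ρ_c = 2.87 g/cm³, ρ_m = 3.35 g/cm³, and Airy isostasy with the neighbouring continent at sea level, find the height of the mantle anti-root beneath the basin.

19300 m

In Airy isostatic equilibrium: replacing crust with seawater at the top is compensated by replacing crust with mantle at the base: d (ρ_c − ρ_w) = a (ρ_m − ρ_c).
a = d (ρ_c − ρ_w)/(ρ_m − ρ_c) = 5030 m × 1.84/0.48 = 19300 m.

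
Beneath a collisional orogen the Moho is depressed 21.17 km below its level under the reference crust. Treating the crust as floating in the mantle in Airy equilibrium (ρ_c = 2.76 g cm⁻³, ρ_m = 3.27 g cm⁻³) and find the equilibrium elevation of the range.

3.91 km

Equating mass per unit area of the two columns: ρ_c h = (ρ_m − ρ_c) r.
h = r (ρ_m − ρ_c) / ρ_c = 21.17 km × (3.27 − 2.76) / 2.76 = 3.91 km.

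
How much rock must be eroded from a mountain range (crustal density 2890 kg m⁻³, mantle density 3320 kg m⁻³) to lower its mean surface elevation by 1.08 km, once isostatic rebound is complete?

Net drop Δ = e − u = e − e ρ_c/ρ_m = e (ρ_m − ρ_c)/ρ_m.
e = Δ ρ_m/(ρ_m − ρ_c) = 1.08 km × 3320/430 = 8.34 km.

8.34 km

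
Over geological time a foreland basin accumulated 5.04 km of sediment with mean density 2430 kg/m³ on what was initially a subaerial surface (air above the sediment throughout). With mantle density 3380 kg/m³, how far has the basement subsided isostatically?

Subaerial load: s = t ρ_sed / ρ_m = 5.04 km × 2430/3380 = 3.62 km.

3.62 km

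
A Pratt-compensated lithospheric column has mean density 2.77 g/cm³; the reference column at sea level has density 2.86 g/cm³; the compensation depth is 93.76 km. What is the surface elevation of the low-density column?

3.05 km

ρ_ref D = ρ (D + h) → h = D (ρ_ref − ρ)/ρ.
h = 93.76 km × (2.86 − 2.77)/2.77 = 3.05 km.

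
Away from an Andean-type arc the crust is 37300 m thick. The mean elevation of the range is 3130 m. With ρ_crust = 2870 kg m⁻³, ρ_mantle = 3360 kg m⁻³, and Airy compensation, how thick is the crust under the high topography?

Root depth r = h ρ_c / (ρ_m − ρ_c) = 3130 m × 2870 / 490 = 18330 m.
Total thickness = T + h + r = 37300 m + 3130 m + 18330 m = 58800 m.

58800 m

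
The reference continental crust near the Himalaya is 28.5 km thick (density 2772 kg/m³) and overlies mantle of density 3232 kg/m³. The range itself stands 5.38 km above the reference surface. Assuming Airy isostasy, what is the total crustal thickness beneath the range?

66.3 km

Root depth r = h ρ_c / (ρ_m − ρ_c) = 5.38 km × 2772 / 460 = 32.42 km.
Total thickness = T + h + r = 28.5 km + 5.38 km + 32.42 km = 66.3 km.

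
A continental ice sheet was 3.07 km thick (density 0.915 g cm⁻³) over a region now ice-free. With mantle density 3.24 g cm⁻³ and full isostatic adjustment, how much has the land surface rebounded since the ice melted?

0.867 km

Removing the load lets mantle flow back in; uplift u satisfies ρ_ice t = ρ_m u.
u = t ρ_ice/ρ_m = 3.07 km × 0.915/3.24 = 0.867 km.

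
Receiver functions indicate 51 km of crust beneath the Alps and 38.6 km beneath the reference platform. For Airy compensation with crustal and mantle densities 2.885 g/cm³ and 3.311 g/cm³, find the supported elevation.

Excess crust Δ = 51 km − 38.6 km = 12.4 km, split between elevation h and root r with h + r = Δ.
Airy balance ρ_c h = (ρ_m − ρ_c) r gives r = h ρ_c/(ρ_m − ρ_c), so h (1 + ρ_c/(ρ_m − ρ_c)) = Δ, i.e. h = Δ (ρ_m − ρ_c)/ρ_m.
h = 12.4 km × 0.426/3.311 = 1.6 km.

1.6 km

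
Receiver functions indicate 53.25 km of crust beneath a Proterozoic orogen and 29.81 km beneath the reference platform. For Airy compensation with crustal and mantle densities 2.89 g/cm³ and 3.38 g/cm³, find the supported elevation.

3.4 km

Excess crust Δ = 53.25 km − 29.81 km = 23.44 km, split between elevation h and root r with h + r = Δ.
Airy balance ρ_c h = (ρ_m − ρ_c) r gives r = h ρ_c/(ρ_m − ρ_c), so h (1 + ρ_c/(ρ_m − ρ_c)) = Δ, i.e. h = Δ (ρ_m − ρ_c)/ρ_m.
h = 23.44 km × 0.49/3.38 = 3.4 km.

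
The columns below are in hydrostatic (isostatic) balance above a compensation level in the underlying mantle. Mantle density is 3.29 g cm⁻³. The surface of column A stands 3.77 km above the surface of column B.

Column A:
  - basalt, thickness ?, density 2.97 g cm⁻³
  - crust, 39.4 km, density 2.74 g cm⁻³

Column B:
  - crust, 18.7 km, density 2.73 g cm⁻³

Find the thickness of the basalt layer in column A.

3.77 km

Take the compensation level at the base of the deeper column (depth z_c below the surface of column A) and equate Σ ρ_i t_i down to z_c; mantle fills any gap and the z_c terms cancel.
Column A: x×2.97 + 39.4×2.74 + (z_c − 39.4 − x)×3.29
Column B: 3.77×0 + 18.7×2.73 + (z_c − 3.77 − 18.7)×3.29
The z_c×3.29 term appears on both sides and cancels. Collect the known terms of each column as K = Σ(ρt)_known − 3.29 × (depth of known layers): K_A = 107.956 − 3.29×39.4 = −21.67; K_B = 51.051 − 3.29×(3.77 + 18.7) = −22.8753.
Balance: K_A − x×(3.29 − 2.97) = K_B, so x = (K_A − K_B)/(3.29 − 2.97) = 1.2053/0.32 = 3.77 km.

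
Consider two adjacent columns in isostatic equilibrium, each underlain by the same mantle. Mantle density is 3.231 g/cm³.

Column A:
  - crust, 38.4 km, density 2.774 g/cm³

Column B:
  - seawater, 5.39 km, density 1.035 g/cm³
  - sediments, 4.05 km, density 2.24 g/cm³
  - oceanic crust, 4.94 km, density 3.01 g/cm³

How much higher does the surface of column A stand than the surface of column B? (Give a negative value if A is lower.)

0.188 km

For any compensation level in the mantle, the mantle terms cancel and isostasy reduces to e = (Σt_A − Σt_B) − (Σ(ρt)_A − Σ(ρt)_B) / ρ_m.
Σt_A = 38.4 km; Σt_B = 14.38 km; Σ(ρt)_A = 106.5216; Σ(ρt)_B = 29.52005 (in km·g/cm³).
e = (38.4 − 14.38) − (106.5216 − 29.52005) / 3.231 = 0.188 km.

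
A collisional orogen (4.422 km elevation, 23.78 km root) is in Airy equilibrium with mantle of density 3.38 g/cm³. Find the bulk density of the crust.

ρ_c h = (ρ_m − ρ_c) r → ρ_c (h + r) = ρ_m r → ρ_c = ρ_m r / (h + r).
ρ_c = 3.38 × 23.78 km / (4.422 km + 23.78 km) = 2.85 g/cm³.

2.85 g/cm³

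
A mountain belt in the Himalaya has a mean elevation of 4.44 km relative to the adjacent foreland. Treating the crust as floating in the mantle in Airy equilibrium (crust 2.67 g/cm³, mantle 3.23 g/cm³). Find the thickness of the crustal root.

21.2 km

Isostatic balance requires: the weight of the topography is balanced by the buoyancy of the root, ρ_c h = (ρ_m − ρ_c) r.
r = h · ρ_c / (ρ_m − ρ_c) = 4.44 km × 2.67 / (3.23 − 2.67) = 21.2 km.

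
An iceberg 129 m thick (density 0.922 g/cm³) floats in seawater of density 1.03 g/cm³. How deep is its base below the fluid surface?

Draft d = t ρ_obj/ρ_fluid = 129 m × 0.922/1.03 = 115 m.

115 m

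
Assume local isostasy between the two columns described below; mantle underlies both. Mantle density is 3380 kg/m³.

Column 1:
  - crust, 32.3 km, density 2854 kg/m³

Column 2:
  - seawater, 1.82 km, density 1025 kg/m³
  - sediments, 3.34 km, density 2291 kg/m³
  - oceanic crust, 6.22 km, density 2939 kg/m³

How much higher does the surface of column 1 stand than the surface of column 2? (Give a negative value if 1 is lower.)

For any compensation level in the mantle, the mantle terms cancel and isostasy reduces to e = (Σt_1 − Σt_2) − (Σ(ρt)_1 − Σ(ρt)_2) / ρ_m.
Σt_1 = 32.3 km; Σt_2 = 11.38 km; Σ(ρt)_1 = 92184.2; Σ(ρt)_2 = 27798.02 (in km·kg/m³).
e = (32.3 − 11.38) − (92184.2 − 27798.02) / 3380 = 1.87 km.

1.87 km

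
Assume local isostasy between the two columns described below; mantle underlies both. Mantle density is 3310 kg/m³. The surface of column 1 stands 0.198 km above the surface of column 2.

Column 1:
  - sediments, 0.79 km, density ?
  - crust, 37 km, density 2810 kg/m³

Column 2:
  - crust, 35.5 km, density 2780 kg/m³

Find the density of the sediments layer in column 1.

2080 kg/m³

Take the compensation level at the base of the deeper column (depth z_c below the surface of column 1) and equate Σ ρ_i t_i down to z_c; mantle fills any gap and the z_c terms cancel.
Column 1: 0.79×ρ + 37×2810 + (z_c − 37.79)×3310
Column 2: 0.198×0 + 35.5×2780 + (z_c − 0.198 − 35.5)×3310
The z_c×3310 term appears on both sides and cancels. Collect the known terms of each column as K = Σ(ρt)_known − 3310 × (depth of known layers): K_1 = 103970 − 3310×37.79 = −21114.9; K_2 = 98690 − 3310×(0.198 + 35.5) = −19470.38.
Balance: K_1 + 0.79×ρ = K_2, so ρ = (K_2 − K_1)/0.79 = 1644.52/0.79 = 2080 kg/m³.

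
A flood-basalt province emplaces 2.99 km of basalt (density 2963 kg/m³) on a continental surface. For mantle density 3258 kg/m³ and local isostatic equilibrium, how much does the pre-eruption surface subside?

2.72 km

Subaerial loading: s = t ρ_load / ρ_m.
s = 2.99 km × 2963/3258 = 2.72 km.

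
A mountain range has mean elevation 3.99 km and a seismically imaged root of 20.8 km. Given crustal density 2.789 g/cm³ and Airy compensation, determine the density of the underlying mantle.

3.32 g/cm³

Airy balance: ρ_c h = (ρ_m − ρ_c) r → ρ_m = ρ_c (1 + h/r).
ρ_m = 2.789 × (1 + 3.99 km/20.8 km) = 3.32 g/cm³.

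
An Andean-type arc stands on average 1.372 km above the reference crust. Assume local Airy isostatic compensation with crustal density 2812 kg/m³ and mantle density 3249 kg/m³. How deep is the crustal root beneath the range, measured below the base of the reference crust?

By Archimedes' principle applied to the lithosphere: the weight of the topography is balanced by the buoyancy of the root, ρ_c h = (ρ_m − ρ_c) r.
r = h · ρ_c / (ρ_m − ρ_c) = 1.372 km × 2812 / (3249 − 2812) = 8.83 km.

8.83 km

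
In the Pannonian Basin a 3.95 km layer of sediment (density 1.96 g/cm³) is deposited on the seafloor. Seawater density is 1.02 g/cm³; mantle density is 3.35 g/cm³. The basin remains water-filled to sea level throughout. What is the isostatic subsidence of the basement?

Submarine loading: the sediment displaces seawater, and the subsidence is in turn flooded, so s (ρ_m − ρ_w) = t (ρ_sed − ρ_w).
s = 3.95 km × (1.96 − 1.02) / (3.35 − 1.02) = 1.59 km.

1.59 km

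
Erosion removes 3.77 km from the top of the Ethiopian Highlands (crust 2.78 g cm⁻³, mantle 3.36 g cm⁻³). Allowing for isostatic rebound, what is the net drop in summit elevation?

Rebound u = e ρ_c/ρ_m = 3.77 km × 2.78/3.36 = 3.119 km.
Net surface drop = e − u = 3.77 km − 3.119 km = e (ρ_m − ρ_c)/ρ_m = 0.651 km.

0.651 km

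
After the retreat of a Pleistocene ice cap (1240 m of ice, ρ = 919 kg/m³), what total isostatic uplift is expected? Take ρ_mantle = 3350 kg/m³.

Removing the load lets mantle flow back in; uplift u satisfies ρ_ice t = ρ_m u.
u = t ρ_ice/ρ_m = 1240 m × 919/3350 = 340 m.

340 m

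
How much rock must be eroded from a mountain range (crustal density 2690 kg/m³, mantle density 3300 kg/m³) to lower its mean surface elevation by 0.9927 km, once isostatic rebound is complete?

5.37 km

Net drop Δ = e − u = e − e ρ_c/ρ_m = e (ρ_m − ρ_c)/ρ_m.
e = Δ ρ_m/(ρ_m − ρ_c) = 0.9927 km × 3300/610 = 5.37 km.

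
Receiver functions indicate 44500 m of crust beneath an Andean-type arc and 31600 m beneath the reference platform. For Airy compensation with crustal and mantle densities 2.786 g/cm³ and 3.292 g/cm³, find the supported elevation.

Excess crust Δ = 44500 m − 31600 m = 12900 m, split between elevation h and root r with h + r = Δ.
Airy balance ρ_c h = (ρ_m − ρ_c) r gives r = h ρ_c/(ρ_m − ρ_c), so h (1 + ρ_c/(ρ_m − ρ_c)) = Δ, i.e. h = Δ (ρ_m − ρ_c)/ρ_m.
h = 12900 m × 0.506/3.292 = 1980 m.

1980 m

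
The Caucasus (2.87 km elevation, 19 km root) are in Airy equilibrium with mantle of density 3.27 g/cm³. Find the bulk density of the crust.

ρ_c h = (ρ_m − ρ_c) r → ρ_c (h + r) = ρ_m r → ρ_c = ρ_m r / (h + r).
ρ_c = 3.27 × 19 km / (2.87 km + 19 km) = 2.84 g/cm³.

2.84 g/cm³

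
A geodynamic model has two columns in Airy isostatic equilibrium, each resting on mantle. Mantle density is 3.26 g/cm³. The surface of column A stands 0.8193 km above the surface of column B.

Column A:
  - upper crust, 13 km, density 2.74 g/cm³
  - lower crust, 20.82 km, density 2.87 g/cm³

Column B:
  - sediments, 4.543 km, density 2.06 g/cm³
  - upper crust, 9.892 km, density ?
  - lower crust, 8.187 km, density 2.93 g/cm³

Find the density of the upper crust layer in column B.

Take the compensation level at the base of the deeper column (depth z_c below the surface of column A) and equate Σ ρ_i t_i down to z_c; mantle fills any gap and the z_c terms cancel.
Column A: 13×2.74 + 20.82×2.87 + (z_c − 33.82)×3.26
Column B: 0.8193×0 + 4.543×2.06 + 9.892×ρ + 8.187×2.93 + (z_c − 0.8193 − 22.622)×3.26
The z_c×3.26 term appears on both sides and cancels. Collect the known terms of each column as K = Σ(ρt)_known − 3.26 × (depth of known layers): K_A = 95.3734 − 3.26×33.82 = −14.8798; K_B = 33.34649 − 3.26×(0.8193 + 22.622) = −43.072148.
Balance: K_A = K_B + 9.892×ρ, so ρ = (K_A − K_B)/9.892 = 28.1923/9.892 = 2.85 g/cm³.

2.85 g/cm³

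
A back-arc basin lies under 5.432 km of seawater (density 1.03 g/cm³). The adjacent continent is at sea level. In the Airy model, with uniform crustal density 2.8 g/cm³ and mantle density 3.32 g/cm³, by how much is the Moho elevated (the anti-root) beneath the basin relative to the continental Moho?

18.5 km

Equating mass per unit area of the two columns: replacing crust with seawater at the top is compensated by replacing crust with mantle at the base: d (ρ_c − ρ_w) = a (ρ_m − ρ_c).
a = d (ρ_c − ρ_w)/(ρ_m − ρ_c) = 5.432 km × 1.77/0.52 = 18.5 km.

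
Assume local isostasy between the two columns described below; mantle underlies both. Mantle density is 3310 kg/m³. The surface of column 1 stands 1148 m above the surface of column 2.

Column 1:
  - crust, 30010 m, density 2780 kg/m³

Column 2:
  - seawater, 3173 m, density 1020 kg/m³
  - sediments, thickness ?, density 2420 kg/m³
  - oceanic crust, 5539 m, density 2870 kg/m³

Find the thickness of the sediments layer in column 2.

Take the compensation level at the base of the deeper column (depth z_c below the surface of column 1) and equate Σ ρ_i t_i down to z_c; mantle fills any gap and the z_c terms cancel.
Column 1: 30010×2780 + (z_c − 30010)×3310
Column 2: 1148×0 + 3173×1020 + x×2420 + 5539×2870 + (z_c − 1148 − 8712 − x)×3310
The z_c×3310 term appears on both sides and cancels. Collect the known terms of each column as K = Σ(ρt)_known − 3310 × (depth of known layers): K_1 = 83427800 − 3310×30010 = −15905300; K_2 = 19133390 − 3310×(1148 + 8712) = −13503210.
Balance: K_1 = K_2 − x×(3310 − 2420), so x = (K_2 − K_1)/(3310 − 2420) = 2402090/890 = 2700 m.

2700 m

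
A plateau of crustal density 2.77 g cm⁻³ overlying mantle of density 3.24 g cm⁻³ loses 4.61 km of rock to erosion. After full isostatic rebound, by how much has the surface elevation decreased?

0.669 km

Rebound u = e ρ_c/ρ_m = 4.61 km × 2.77/3.24 = 3.941 km.
Net surface drop = e − u = 4.61 km − 3.941 km = e (ρ_m − ρ_c)/ρ_m = 0.669 km.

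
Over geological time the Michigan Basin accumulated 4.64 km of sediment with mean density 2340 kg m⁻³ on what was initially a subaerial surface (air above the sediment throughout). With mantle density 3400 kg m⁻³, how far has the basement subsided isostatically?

Subaerial load: s = t ρ_sed / ρ_m = 4.64 km × 2340/3400 = 3.19 km.

3.19 km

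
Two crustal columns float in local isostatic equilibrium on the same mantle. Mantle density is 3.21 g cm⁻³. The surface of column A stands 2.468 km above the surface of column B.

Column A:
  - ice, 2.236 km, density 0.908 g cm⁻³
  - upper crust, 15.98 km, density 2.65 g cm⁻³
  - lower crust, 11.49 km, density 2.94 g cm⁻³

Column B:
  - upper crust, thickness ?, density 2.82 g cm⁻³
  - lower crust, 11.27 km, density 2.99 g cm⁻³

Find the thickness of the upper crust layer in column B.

Take the compensation level at the base of the deeper column (depth z_c below the surface of column A) and equate Σ ρ_i t_i down to z_c; mantle fills any gap and the z_c terms cancel.
Column A: 2.236×0.908 + 15.98×2.65 + 11.49×2.94 + (z_c − 29.706)×3.21
Column B: 2.468×0 + x×2.82 + 11.27×2.99 + (z_c − 2.468 − 11.27 − x)×3.21
The z_c×3.21 term appears on both sides and cancels. Collect the known terms of each column as K = Σ(ρt)_known − 3.21 × (depth of known layers): K_A = 78.157888 − 3.21×29.706 = −17.198372; K_B = 33.6973 − 3.21×(2.468 + 11.27) = −10.40168.
Balance: K_A = K_B − x×(3.21 − 2.82), so x = (K_B − K_A)/(3.21 − 2.82) = 6.79669/0.39 = 17.4 km.

17.4 km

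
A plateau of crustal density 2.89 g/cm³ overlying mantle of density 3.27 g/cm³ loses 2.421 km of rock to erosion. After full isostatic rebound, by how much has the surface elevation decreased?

Rebound u = e ρ_c/ρ_m = 2.421 km × 2.89/3.27 = 2.14 km.
Net surface drop = e − u = 2.421 km − 2.14 km = e (ρ_m − ρ_c)/ρ_m = 0.281 km.

0.281 km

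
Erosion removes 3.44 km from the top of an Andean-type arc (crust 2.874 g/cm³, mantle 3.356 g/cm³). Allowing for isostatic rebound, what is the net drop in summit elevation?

Rebound u = e ρ_c/ρ_m = 3.44 km × 2.874/3.356 = 2.946 km.
Net surface drop = e − u = 3.44 km − 2.946 km = e (ρ_m − ρ_c)/ρ_m = 0.494 km.

0.494 km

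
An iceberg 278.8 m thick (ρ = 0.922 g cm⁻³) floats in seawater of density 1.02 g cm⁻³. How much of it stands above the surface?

26.8 m

Floating equilibrium: submerged depth d = t ρ_obj/ρ_fluid = 278.8 m × 0.922/1.02 = 252 m.
Freeboard = t − d = 278.8 m − 252 m = 26.8 m.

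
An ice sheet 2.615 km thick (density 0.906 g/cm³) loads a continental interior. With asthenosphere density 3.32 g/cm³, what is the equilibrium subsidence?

0.714 km

Isostatic balance requires: the ice load ρ_ice t is balanced by mantle displaced below, ρ_m s.
s = t ρ_ice / ρ_m = 2.615 km × 0.906/3.32 = 0.714 km.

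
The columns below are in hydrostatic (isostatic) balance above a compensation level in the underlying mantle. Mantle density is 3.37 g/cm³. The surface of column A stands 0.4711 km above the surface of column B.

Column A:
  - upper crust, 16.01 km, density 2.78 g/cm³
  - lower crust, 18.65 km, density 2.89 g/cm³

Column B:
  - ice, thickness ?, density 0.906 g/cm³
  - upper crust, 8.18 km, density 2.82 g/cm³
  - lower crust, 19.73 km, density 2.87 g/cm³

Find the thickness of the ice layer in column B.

Take the compensation level at the base of the deeper column (depth z_c below the surface of column A) and equate Σ ρ_i t_i down to z_c; mantle fills any gap and the z_c terms cancel.
Column A: 16.01×2.78 + 18.65×2.89 + (z_c − 34.66)×3.37
Column B: 0.4711×0 + x×0.906 + 8.18×2.82 + 19.73×2.87 + (z_c − 0.4711 − 27.91 − x)×3.37
The z_c×3.37 term appears on both sides and cancels. Collect the known terms of each column as K = Σ(ρt)_known − 3.37 × (depth of known layers): K_A = 98.4063 − 3.37×34.66 = −18.3979; K_B = 79.6927 − 3.37×(0.4711 + 27.91) = −15.951607.
Balance: K_A = K_B − x×(3.37 − 0.906), so x = (K_B − K_A)/(3.37 − 0.906) = 2.44629/2.464 = 0.993 km.

0.993 km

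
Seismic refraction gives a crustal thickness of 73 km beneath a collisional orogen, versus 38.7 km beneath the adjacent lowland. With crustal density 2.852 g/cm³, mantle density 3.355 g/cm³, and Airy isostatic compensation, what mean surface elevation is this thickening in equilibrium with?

Excess crust Δ = 73 km − 38.7 km = 34.3 km, split between elevation h and root r with h + r = Δ.
Airy balance ρ_c h = (ρ_m − ρ_c) r gives r = h ρ_c/(ρ_m − ρ_c), so h (1 + ρ_c/(ρ_m − ρ_c)) = Δ, i.e. h = Δ (ρ_m − ρ_c)/ρ_m.
h = 34.3 km × 0.503/3.355 = 5.14 km.

5.14 km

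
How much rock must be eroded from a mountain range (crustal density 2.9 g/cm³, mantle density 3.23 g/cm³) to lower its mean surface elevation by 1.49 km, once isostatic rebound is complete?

14.6 km

Net drop Δ = e − u = e − e ρ_c/ρ_m = e (ρ_m − ρ_c)/ρ_m.
e = Δ ρ_m/(ρ_m − ρ_c) = 1.49 km × 3.23/0.33 = 14.6 km.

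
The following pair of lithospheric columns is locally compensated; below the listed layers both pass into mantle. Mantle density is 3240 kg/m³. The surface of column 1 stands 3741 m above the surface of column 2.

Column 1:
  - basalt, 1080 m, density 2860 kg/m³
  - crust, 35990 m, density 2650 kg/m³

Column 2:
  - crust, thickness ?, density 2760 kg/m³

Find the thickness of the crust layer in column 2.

Take the compensation level at the base of the deeper column (depth z_c below the surface of column 1) and equate Σ ρ_i t_i down to z_c; mantle fills any gap and the z_c terms cancel.
Column 1: 1080×2860 + 35990×2650 + (z_c − 37070)×3240
Column 2: 3741×0 + x×2760 + (z_c − 3741 − 0 − x)×3240
The z_c×3240 term appears on both sides and cancels. Collect the known terms of each column as K = Σ(ρt)_known − 3240 × (depth of known layers): K_1 = 98462300 − 3240×37070 = −21644500; K_2 = 0 − 3240×(3741 + 0) = −12120840.
Balance: K_1 = K_2 − x×(3240 − 2760), so x = (K_2 − K_1)/(3240 − 2760) = 9523660/480 = 19800 m.

19800 m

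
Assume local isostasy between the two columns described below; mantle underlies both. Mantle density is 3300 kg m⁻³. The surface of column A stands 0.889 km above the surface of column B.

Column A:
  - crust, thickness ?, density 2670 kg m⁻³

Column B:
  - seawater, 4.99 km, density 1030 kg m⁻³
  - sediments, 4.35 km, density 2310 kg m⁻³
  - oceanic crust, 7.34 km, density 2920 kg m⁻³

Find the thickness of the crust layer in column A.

Take the compensation level at the base of the deeper column (depth z_c below the surface of column A) and equate Σ ρ_i t_i down to z_c; mantle fills any gap and the z_c terms cancel.
Column A: x×2670 + (z_c − 0 − x)×3300
Column B: 0.889×0 + 4.99×1030 + 4.35×2310 + 7.34×2920 + (z_c − 0.889 − 16.68)×3300
The z_c×3300 term appears on both sides and cancels. Collect the known terms of each column as K = Σ(ρt)_known − 3300 × (depth of known layers): K_A = 0 − 3300×0 = 0; K_B = 36621 − 3300×(0.889 + 16.68) = −21356.7.
Balance: K_A − x×(3300 − 2670) = K_B, so x = (K_A − K_B)/(3300 − 2670) = 21356.7/630 = 33.9 km.

33.9 km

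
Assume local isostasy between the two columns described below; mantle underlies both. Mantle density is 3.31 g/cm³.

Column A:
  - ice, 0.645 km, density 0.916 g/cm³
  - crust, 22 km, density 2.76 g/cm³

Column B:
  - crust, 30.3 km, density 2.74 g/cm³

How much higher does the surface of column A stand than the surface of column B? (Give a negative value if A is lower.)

For any compensation level in the mantle, the mantle terms cancel and isostasy reduces to e = (Σt_A − Σt_B) − (Σ(ρt)_A − Σ(ρt)_B) / ρ_m.
Σt_A = 22.645 km; Σt_B = 30.3 km; Σ(ρt)_A = 61.31082; Σ(ρt)_B = 83.022 (in km·g/cm³).
e = (22.645 − 30.3) − (61.31082 − 83.022) / 3.31 = −1.1 km.

−1.1 km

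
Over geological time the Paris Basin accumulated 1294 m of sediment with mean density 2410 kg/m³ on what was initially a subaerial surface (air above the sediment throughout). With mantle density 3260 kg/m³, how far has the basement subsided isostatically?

Subaerial load: s = t ρ_sed / ρ_m = 1294 m × 2410/3260 = 957 m.

957 m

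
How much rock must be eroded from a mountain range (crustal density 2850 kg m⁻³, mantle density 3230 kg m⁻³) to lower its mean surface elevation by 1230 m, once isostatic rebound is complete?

10500 m

Net drop Δ = e − u = e − e ρ_c/ρ_m = e (ρ_m − ρ_c)/ρ_m.
e = Δ ρ_m/(ρ_m − ρ_c) = 1230 m × 3230/380 = 10500 m.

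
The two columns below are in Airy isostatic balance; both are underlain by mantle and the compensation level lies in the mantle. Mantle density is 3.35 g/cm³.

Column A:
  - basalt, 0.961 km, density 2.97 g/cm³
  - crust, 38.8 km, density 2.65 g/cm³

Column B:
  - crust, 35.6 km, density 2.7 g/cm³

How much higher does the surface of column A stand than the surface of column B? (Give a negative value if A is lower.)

For any compensation level in the mantle, the mantle terms cancel and isostasy reduces to e = (Σt_A − Σt_B) − (Σ(ρt)_A − Σ(ρt)_B) / ρ_m.
Σt_A = 39.761 km; Σt_B = 35.6 km; Σ(ρt)_A = 105.67417; Σ(ρt)_B = 96.12 (in km·g/cm³).
e = (39.761 − 35.6) − (105.67417 − 96.12) / 3.35 = 1.31 km.

1.31 km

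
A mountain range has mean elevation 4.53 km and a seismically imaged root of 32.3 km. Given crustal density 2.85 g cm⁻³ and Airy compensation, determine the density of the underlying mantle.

Airy balance: ρ_c h = (ρ_m − ρ_c) r → ρ_m = ρ_c (1 + h/r).
ρ_m = 2.85 × (1 + 4.53 km/32.3 km) = 3.25 g cm⁻³.

3.25 g cm⁻³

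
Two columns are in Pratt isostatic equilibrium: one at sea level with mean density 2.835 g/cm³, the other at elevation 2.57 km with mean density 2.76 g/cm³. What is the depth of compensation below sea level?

94.6 km

ρ_ref D = ρ (D + h) → D (ρ_ref − ρ) = ρ h.
D = ρ h/(ρ_ref − ρ) = 2.76 × 2.57 km/(2.835 − 2.76) = 94.6 km.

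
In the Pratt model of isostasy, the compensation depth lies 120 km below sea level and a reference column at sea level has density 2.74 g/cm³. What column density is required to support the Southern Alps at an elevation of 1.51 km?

Pratt balance: ρ_ref D = ρ (D + h).
ρ = ρ_ref D/(D + h) = 2.74 × 120 km/(120 km + 1.51 km) = 2.71 g/cm³.

2.71 g/cm³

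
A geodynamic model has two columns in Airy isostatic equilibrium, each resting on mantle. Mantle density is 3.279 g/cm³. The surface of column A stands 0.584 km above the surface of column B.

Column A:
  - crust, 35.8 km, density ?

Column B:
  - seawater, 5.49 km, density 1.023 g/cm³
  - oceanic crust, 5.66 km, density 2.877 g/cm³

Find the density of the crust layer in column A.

2.82 g/cm³

Take the compensation level at the base of the deeper column (depth z_c below the surface of column A) and equate Σ ρ_i t_i down to z_c; mantle fills any gap and the z_c terms cancel.
Column A: 35.8×ρ + (z_c − 35.8)×3.279
Column B: 0.584×0 + 5.49×1.023 + 5.66×2.877 + (z_c − 0.584 − 11.15)×3.279
The z_c×3.279 term appears on both sides and cancels. Collect the known terms of each column as K = Σ(ρt)_known − 3.279 × (depth of known layers): K_A = 0 − 3.279×35.8 = −117.3882; K_B = 21.90009 − 3.279×(0.584 + 11.15) = −16.575696.
Balance: K_A + 35.8×ρ = K_B, so ρ = (K_B − K_A)/35.8 = 100.813/35.8 = 2.82 g/cm³.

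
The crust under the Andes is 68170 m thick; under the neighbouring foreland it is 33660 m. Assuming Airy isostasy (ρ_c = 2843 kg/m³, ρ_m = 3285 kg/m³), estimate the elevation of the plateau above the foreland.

Excess crust Δ = 68170 m − 33660 m = 34510 m, split between elevation h and root r with h + r = Δ.
Airy balance ρ_c h = (ρ_m − ρ_c) r gives r = h ρ_c/(ρ_m − ρ_c), so h (1 + ρ_c/(ρ_m − ρ_c)) = Δ, i.e. h = Δ (ρ_m − ρ_c)/ρ_m.
h = 34510 m × 442/3285 = 4640 m.

4640 m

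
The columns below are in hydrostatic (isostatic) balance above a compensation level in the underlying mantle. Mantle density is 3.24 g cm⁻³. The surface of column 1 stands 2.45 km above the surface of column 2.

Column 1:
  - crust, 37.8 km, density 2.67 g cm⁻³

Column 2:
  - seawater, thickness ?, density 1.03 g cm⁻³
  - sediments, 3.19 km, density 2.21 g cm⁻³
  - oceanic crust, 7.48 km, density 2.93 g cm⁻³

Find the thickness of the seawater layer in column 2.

3.62 km

Take the compensation level at the base of the deeper column (depth z_c below the surface of column 1) and equate Σ ρ_i t_i down to z_c; mantle fills any gap and the z_c terms cancel.
Column 1: 37.8×2.67 + (z_c − 37.8)×3.24
Column 2: 2.45×0 + x×1.03 + 3.19×2.21 + 7.48×2.93 + (z_c − 2.45 − 10.67 − x)×3.24
The z_c×3.24 term appears on both sides and cancels. Collect the known terms of each column as K = Σ(ρt)_known − 3.24 × (depth of known layers): K_1 = 100.926 − 3.24×37.8 = −21.546; K_2 = 28.9663 − 3.24×(2.45 + 10.67) = −13.5425.
Balance: K_1 = K_2 − x×(3.24 − 1.03), so x = (K_2 − K_1)/(3.24 − 1.03) = 8.0035/2.21 = 3.62 km.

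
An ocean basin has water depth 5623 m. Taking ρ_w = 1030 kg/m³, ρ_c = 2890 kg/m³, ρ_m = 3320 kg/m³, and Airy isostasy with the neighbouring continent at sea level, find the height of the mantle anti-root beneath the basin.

Isostatic balance requires: replacing crust with seawater at the top is compensated by replacing crust with mantle at the base: d (ρ_c − ρ_w) = a (ρ_m − ρ_c).
a = d (ρ_c − ρ_w)/(ρ_m − ρ_c) = 5623 m × 1860/430 = 24300 m.

24300 m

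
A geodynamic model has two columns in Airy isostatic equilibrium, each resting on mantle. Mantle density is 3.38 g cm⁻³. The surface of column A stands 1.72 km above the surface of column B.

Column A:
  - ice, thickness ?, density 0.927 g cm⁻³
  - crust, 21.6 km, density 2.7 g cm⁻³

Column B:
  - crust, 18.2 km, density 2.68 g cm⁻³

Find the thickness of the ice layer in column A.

1.58 km

Take the compensation level at the base of the deeper column (depth z_c below the surface of column A) and equate Σ ρ_i t_i down to z_c; mantle fills any gap and the z_c terms cancel.
Column A: x×0.927 + 21.6×2.7 + (z_c − 21.6 − x)×3.38
Column B: 1.72×0 + 18.2×2.68 + (z_c − 1.72 − 18.2)×3.38
The z_c×3.38 term appears on both sides and cancels. Collect the known terms of each column as K = Σ(ρt)_known − 3.38 × (depth of known layers): K_A = 58.32 − 3.38×21.6 = −14.688; K_B = 48.776 − 3.38×(1.72 + 18.2) = −18.5536.
Balance: K_A − x×(3.38 − 0.927) = K_B, so x = (K_A − K_B)/(3.38 − 0.927) = 3.8656/2.453 = 1.58 km.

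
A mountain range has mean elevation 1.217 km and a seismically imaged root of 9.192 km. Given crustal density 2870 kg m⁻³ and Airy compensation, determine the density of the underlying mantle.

3250 kg m⁻³

Airy balance: ρ_c h = (ρ_m − ρ_c) r → ρ_m = ρ_c (1 + h/r).
ρ_m = 2870 × (1 + 1.217 km/9.192 km) = 3250 kg m⁻³.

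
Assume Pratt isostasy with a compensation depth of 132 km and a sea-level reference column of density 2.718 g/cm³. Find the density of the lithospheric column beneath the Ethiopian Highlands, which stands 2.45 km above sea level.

Pratt balance: ρ_ref D = ρ (D + h).
ρ = ρ_ref D/(D + h) = 2.718 × 132 km/(132 km + 2.45 km) = 2.67 g/cm³.

2.67 g/cm³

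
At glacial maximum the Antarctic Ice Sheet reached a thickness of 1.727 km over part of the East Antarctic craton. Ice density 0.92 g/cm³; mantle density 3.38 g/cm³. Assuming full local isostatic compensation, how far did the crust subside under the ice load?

Equating mass per unit area of the two columns: the ice load ρ_ice t is balanced by mantle displaced below, ρ_m s.
s = t ρ_ice / ρ_m = 1.727 km × 0.92/3.38 = 0.47 km.

0.47 km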